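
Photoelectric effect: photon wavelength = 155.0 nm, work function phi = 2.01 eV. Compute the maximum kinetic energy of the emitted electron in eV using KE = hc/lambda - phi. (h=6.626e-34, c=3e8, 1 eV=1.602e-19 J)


E_photon = hc / lambda
= (6.626e-34)(3e8) / (155.0e-9)
= 1.2825e-18 J
= 8.0053 eV
KE = E_photon - phi
= 8.0053 - 2.01
= 5.9953 eV

5.9953


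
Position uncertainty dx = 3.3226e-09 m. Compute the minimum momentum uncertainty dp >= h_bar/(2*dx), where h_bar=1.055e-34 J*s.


dp = h_bar / (2 * dx)
= 1.055e-34 / (2 * 3.3226e-09)
= 1.055e-34 / 6.6452e-09
= 1.5876e-26 kg*m/s

1.5876e-26


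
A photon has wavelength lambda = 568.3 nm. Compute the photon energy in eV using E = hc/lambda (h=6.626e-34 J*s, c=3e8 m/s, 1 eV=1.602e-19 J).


E = hc / lambda
= (6.626e-34)(3e8) / (568.3e-9)
= 1.9878e-25 / 5.6830e-07
= 3.4978e-19 J
Converting to eV: 3.4978e-19 / 1.602e-19
= 2.1834 eV

2.1834


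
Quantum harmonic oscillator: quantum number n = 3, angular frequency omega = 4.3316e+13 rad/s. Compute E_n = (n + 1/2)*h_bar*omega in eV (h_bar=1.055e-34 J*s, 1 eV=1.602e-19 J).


E = (n + 1/2) * h_bar * omega
= (3 + 0.5) * 1.055e-34 * 4.3316e+13
= 3.5 * 4.5698e-21
= 1.5994e-20 J
= 0.0998 eV

0.0998


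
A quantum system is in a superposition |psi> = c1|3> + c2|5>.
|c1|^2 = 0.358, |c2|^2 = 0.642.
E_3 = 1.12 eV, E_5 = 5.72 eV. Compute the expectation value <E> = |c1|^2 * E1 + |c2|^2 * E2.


<E> = |c1|^2 * E1 + |c2|^2 * E2
= 0.358 * 1.12 + 0.642 * 5.72
= 0.401 + 3.6722
= 4.0732 eV

4.0732


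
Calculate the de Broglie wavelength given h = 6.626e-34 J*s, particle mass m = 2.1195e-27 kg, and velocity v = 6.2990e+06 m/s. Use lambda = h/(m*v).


lambda = h / (m * v)
= 6.626e-34 / (2.1195e-27 * 6.2990e+06)
= 6.626e-34 / 1.3351e-20
= 4.9630e-14 m

4.9630e-14


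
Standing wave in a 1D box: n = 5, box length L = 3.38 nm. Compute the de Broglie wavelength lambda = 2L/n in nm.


lambda = 2L / n
= 2 * 3.38 / 5
= 6.76 / 5
= 1.352 nm

1.352


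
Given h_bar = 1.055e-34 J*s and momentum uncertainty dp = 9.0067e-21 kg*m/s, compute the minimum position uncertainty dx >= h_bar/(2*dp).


dx = h_bar / (2 * dp)
= 1.055e-34 / (2 * 9.0067e-21)
= 1.055e-34 / 1.8013e-20
= 5.8568e-15 m

5.8568e-15


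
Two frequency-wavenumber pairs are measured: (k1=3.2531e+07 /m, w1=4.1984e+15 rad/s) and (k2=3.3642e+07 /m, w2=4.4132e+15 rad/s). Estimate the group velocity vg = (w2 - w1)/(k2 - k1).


vg = (w2 - w1) / (k2 - k1)
= (4.4132e+15 - 4.1984e+15) / (3.3642e+07 - 3.2531e+07)
= 2.1480e+14 / 1.1110e+06
= 1.9334e+08 m/s

1.9334e+08


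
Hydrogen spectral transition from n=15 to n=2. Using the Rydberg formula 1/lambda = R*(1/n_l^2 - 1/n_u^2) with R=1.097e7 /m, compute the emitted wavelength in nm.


1/lambda = R * (1/n_l^2 - 1/n_u^2)
= 1.097e7 * (1/2^2 - 1/15^2)
= 1.097e7 * (0.25 - 0.004444)
= 1.097e7 * 0.245556
= 2.6937e+06 /m
lambda = 1 / 2.6937e+06 = 371.2305 nm

371.2305


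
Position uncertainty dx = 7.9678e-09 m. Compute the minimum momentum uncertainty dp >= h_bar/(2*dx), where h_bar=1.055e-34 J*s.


dp = h_bar / (2 * dx)
= 1.055e-34 / (2 * 7.9678e-09)
= 1.055e-34 / 1.5936e-08
= 6.6204e-27 kg*m/s

6.6204e-27


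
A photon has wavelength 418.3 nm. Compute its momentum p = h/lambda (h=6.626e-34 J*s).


p = h / lambda
= 6.626e-34 / (418.3e-9)
= 6.626e-34 / 4.1830e-07
= 1.5840e-27 kg*m/s

1.5840e-27


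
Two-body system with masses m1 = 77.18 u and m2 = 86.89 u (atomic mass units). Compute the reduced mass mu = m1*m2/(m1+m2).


mu = m1 * m2 / (m1 + m2)
= 77.18 * 86.89 / (77.18 + 86.89)
= 6706.1702 / 164.07
= 40.8738 u

40.8738


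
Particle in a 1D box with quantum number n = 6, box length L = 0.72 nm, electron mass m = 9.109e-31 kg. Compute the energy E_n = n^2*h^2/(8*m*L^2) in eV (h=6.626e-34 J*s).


E = n^2 * h^2 / (8 * m * L^2)
= 6^2 * (6.626e-34)^2 / (8 * 9.109e-31 * (0.72e-9)^2)
= 36 * 4.3904e-67 / (8 * 9.109e-31 * 5.1840e-19)
= 4.1839e-18 J
= 26.1166 eV

26.1166


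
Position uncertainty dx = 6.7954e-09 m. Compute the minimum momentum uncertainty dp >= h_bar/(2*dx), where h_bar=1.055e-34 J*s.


dp = h_bar / (2 * dx)
= 1.055e-34 / (2 * 6.7954e-09)
= 1.055e-34 / 1.3591e-08
= 7.7626e-27 kg*m/s

7.7626e-27


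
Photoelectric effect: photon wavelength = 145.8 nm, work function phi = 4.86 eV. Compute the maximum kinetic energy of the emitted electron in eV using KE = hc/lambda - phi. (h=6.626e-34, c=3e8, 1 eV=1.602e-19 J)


E_photon = hc / lambda
= (6.626e-34)(3e8) / (145.8e-9)
= 1.3634e-18 J
= 8.5105 eV
KE = E_photon - phi
= 8.5105 - 4.86
= 3.6505 eV

3.6505


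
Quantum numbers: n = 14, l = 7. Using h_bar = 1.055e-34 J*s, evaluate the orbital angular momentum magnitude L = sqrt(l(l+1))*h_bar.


L = sqrt(l*(l+1)) * h_bar
= sqrt(7 * 8) * 1.055e-34
= sqrt(56) * 1.055e-34
= 7.4833 * 1.055e-34
= 7.8949e-34 J*s

7.8949e-34


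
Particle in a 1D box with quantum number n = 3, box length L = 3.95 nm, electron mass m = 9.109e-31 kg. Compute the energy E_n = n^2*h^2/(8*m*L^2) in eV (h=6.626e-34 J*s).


E = n^2 * h^2 / (8 * m * L^2)
= 3^2 * (6.626e-34)^2 / (8 * 9.109e-31 * (3.95e-9)^2)
= 9 * 4.3904e-67 / (8 * 9.109e-31 * 1.5603e-17)
= 3.4753e-20 J
= 0.2169 eV

0.2169


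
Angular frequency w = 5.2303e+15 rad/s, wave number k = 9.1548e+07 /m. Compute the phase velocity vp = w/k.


vp = w / k
= 5.2303e+15 / 9.1548e+07
= 5.7132e+07 m/s

5.7132e+07


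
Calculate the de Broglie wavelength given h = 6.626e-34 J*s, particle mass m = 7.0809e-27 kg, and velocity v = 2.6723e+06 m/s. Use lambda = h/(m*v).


lambda = h / (m * v)
= 6.626e-34 / (7.0809e-27 * 2.6723e+06)
= 6.626e-34 / 1.8922e-20
= 3.5017e-14 m

3.5017e-14


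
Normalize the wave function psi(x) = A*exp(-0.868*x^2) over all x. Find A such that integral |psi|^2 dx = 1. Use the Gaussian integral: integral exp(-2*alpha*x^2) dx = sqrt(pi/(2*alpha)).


integral |psi|^2 dx = A^2 * sqrt(pi/(2*alpha)) = 1
A^2 = sqrt(2*alpha/pi)
= sqrt(2 * 0.868 / pi)
= 0.743361
A = sqrt(0.743361)
= 0.8622

0.8622


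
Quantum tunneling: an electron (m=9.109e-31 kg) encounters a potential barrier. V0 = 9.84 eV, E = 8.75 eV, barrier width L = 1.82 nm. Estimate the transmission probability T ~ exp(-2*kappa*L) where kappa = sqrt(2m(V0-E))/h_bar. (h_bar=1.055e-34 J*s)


V0 - E = 1.09 eV = 1.7462e-19 J
kappa = sqrt(2 * m * (V0-E)) / h_bar
= sqrt(2 * 9.109e-31 * 1.7462e-19) / 1.055e-34
= 5.3462e+09 /m
2*kappa*L = 2 * 5.3462e+09 * 1.82e-9
= 19.46
T = exp(-19.46) = 3.536805e-09

3.536805e-09


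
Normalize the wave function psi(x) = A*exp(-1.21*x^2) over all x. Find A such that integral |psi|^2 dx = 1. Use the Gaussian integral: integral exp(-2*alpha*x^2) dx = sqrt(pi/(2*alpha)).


integral |psi|^2 dx = A^2 * sqrt(pi/(2*alpha)) = 1
A^2 = sqrt(2*alpha/pi)
= sqrt(2 * 1.21 / pi)
= 0.877673
A = sqrt(0.877673)
= 0.9368

0.9368


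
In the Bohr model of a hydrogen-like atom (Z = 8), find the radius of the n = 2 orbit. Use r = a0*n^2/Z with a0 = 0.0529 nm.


r = a0 * n^2 / Z
= 0.0529 * 2^2 / 8
= 0.0529 * 4 / 8
= 0.0265 nm

0.0265


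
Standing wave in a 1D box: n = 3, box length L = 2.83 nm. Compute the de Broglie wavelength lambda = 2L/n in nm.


lambda = 2L / n
= 2 * 2.83 / 3
= 5.66 / 3
= 1.8867 nm

1.8867


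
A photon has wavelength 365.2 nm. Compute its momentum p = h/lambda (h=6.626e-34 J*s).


p = h / lambda
= 6.626e-34 / (365.2e-9)
= 6.626e-34 / 3.6520e-07
= 1.8143e-27 kg*m/s

1.8143e-27


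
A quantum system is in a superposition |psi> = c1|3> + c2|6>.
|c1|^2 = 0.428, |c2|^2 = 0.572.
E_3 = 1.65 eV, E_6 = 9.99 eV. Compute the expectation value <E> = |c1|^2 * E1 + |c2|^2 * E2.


<E> = |c1|^2 * E1 + |c2|^2 * E2
= 0.428 * 1.65 + 0.572 * 9.99
= 0.7062 + 5.7143
= 6.4205 eV

6.4205


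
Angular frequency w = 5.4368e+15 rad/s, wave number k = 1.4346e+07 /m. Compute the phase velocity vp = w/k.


vp = w / k
= 5.4368e+15 / 1.4346e+07
= 3.7898e+08 m/s

3.7898e+08


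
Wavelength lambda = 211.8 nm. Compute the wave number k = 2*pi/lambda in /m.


k = 2 * pi / lambda
= 6.2832 / (211.8e-9)
= 6.2832 / 2.1180e-07
= 2.9666e+07 /m

2.9666e+07


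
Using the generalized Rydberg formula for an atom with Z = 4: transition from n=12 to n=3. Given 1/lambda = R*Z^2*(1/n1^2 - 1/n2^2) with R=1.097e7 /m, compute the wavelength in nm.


1/lambda = R * Z^2 * (1/n1^2 - 1/n2^2)
= 1.097e7 * 4^2 * (1/3^2 - 1/12^2)
= 1.097e7 * 16 * (0.111111 - 0.006944)
= 1.8283e+07 /m
lambda = 1 / 1.8283e+07
= 54.6946 nm

54.6946


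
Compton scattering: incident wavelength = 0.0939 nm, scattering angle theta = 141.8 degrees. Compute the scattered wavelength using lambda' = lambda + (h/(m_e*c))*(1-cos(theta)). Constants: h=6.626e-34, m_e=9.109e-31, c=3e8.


Compton wavelength: h/(m_e*c) = 2.4247e-12 m
d_lambda = 2.4247e-12 * (1 - cos(141.8 deg))
= 2.4247e-12 * 1.785857
= 4.3302e-12 m = 0.00433 nm
lambda' = 0.0939 + 0.00433
= 0.09823 nm

0.09823


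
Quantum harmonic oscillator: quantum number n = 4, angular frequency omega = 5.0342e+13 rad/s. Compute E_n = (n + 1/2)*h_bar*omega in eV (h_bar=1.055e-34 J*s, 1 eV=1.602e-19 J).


E = (n + 1/2) * h_bar * omega
= (4 + 0.5) * 1.055e-34 * 5.0342e+13
= 4.5 * 5.3111e-21
= 2.3900e-20 J
= 0.1492 eV

0.1492


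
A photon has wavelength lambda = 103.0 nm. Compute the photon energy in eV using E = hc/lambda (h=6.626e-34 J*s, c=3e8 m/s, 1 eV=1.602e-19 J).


E = hc / lambda
= (6.626e-34)(3e8) / (103.0e-9)
= 1.9878e-25 / 1.0300e-07
= 1.9299e-18 J
Converting to eV: 1.9299e-18 / 1.602e-19
= 12.0468 eV

12.0468


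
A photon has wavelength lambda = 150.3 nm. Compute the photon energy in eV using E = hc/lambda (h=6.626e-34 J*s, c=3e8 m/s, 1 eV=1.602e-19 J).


E = hc / lambda
= (6.626e-34)(3e8) / (150.3e-9)
= 1.9878e-25 / 1.5030e-07
= 1.3226e-18 J
Converting to eV: 1.3226e-18 / 1.602e-19
= 8.2556 eV

8.2556


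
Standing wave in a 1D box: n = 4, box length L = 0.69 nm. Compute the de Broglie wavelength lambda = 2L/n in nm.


lambda = 2L / n
= 2 * 0.69 / 4
= 1.38 / 4
= 0.345 nm

0.345


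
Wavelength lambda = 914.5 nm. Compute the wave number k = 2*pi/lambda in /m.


k = 2 * pi / lambda
= 6.2832 / (914.5e-9)
= 6.2832 / 9.1450e-07
= 6.8706e+06 /m

6.8706e+06


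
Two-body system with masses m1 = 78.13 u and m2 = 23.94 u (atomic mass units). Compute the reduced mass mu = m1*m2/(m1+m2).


mu = m1 * m2 / (m1 + m2)
= 78.13 * 23.94 / (78.13 + 23.94)
= 1870.4322 / 102.07
= 18.325 u

18.325


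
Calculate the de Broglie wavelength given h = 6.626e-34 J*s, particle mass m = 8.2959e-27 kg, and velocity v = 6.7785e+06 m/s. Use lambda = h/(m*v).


lambda = h / (m * v)
= 6.626e-34 / (8.2959e-27 * 6.7785e+06)
= 6.626e-34 / 5.6234e-20
= 1.1783e-14 m

1.1783e-14


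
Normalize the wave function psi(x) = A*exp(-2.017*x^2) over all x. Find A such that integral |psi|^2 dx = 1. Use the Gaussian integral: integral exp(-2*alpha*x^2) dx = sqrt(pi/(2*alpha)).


integral |psi|^2 dx = A^2 * sqrt(pi/(2*alpha)) = 1
A^2 = sqrt(2*alpha/pi)
= sqrt(2 * 2.017 / pi)
= 1.133165
A = sqrt(1.133165)
= 1.0645

1.0645


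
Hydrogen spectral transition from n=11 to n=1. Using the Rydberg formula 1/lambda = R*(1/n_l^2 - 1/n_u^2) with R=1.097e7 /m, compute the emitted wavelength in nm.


1/lambda = R * (1/n_l^2 - 1/n_u^2)
= 1.097e7 * (1/1^2 - 1/11^2)
= 1.097e7 * (1.0 - 0.008264)
= 1.097e7 * 0.991736
= 1.0879e+07 /m
lambda = 1 / 1.0879e+07 = 91.9174 nm

91.9174


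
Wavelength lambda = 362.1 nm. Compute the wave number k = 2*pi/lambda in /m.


k = 2 * pi / lambda
= 6.2832 / (362.1e-9)
= 6.2832 / 3.6210e-07
= 1.7352e+07 /m

1.7352e+07


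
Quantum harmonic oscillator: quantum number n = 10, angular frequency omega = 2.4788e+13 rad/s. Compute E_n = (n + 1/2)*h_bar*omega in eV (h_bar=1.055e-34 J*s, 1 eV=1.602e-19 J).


E = (n + 1/2) * h_bar * omega
= (10 + 0.5) * 1.055e-34 * 2.4788e+13
= 10.5 * 2.6151e-21
= 2.7459e-20 J
= 0.1714 eV

0.1714


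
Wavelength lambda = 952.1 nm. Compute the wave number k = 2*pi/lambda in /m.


k = 2 * pi / lambda
= 6.2832 / (952.1e-9)
= 6.2832 / 9.5210e-07
= 6.5993e+06 /m

6.5993e+06


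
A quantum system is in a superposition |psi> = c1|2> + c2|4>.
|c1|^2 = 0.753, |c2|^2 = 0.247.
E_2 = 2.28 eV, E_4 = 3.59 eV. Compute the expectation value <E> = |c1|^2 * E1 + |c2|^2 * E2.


<E> = |c1|^2 * E1 + |c2|^2 * E2
= 0.753 * 2.28 + 0.247 * 3.59
= 1.7168 + 0.8867
= 2.6036 eV

2.6036


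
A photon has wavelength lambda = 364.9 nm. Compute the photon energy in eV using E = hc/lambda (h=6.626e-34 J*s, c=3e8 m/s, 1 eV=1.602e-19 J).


E = hc / lambda
= (6.626e-34)(3e8) / (364.9e-9)
= 1.9878e-25 / 3.6490e-07
= 5.4475e-19 J
Converting to eV: 5.4475e-19 / 1.602e-19
= 3.4004 eV

3.4004


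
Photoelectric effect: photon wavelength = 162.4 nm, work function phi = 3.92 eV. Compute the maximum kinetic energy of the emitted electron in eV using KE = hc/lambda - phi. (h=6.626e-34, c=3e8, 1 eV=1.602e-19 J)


E_photon = hc / lambda
= (6.626e-34)(3e8) / (162.4e-9)
= 1.2240e-18 J
= 7.6405 eV
KE = E_photon - phi
= 7.6405 - 3.92
= 3.7205 eV

3.7205


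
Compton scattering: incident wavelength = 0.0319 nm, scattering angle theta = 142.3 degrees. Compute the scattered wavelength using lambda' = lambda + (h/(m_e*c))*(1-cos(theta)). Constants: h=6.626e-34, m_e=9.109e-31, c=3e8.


Compton wavelength: h/(m_e*c) = 2.4247e-12 m
d_lambda = 2.4247e-12 * (1 - cos(142.3 deg))
= 2.4247e-12 * 1.791224
= 4.3432e-12 m = 0.004343 nm
lambda' = 0.0319 + 0.004343
= 0.036243 nm

0.036243


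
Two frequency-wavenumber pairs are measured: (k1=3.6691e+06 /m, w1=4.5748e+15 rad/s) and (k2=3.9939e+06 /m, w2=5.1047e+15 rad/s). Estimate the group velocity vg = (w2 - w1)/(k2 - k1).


vg = (w2 - w1) / (k2 - k1)
= (5.1047e+15 - 4.5748e+15) / (3.9939e+06 - 3.6691e+06)
= 5.2990e+14 / 3.2480e+05
= 1.6315e+09 m/s

1.6315e+09


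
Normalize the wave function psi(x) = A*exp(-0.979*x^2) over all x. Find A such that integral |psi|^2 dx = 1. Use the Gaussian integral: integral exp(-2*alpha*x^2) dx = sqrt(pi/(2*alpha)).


integral |psi|^2 dx = A^2 * sqrt(pi/(2*alpha)) = 1
A^2 = sqrt(2*alpha/pi)
= sqrt(2 * 0.979 / pi)
= 0.789462
A = sqrt(0.789462)
= 0.8885

0.8885


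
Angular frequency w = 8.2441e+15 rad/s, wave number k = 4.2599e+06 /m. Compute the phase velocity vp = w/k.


vp = w / k
= 8.2441e+15 / 4.2599e+06
= 1.9353e+09 m/s

1.9353e+09


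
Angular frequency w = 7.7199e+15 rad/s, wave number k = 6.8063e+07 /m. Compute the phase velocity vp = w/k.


vp = w / k
= 7.7199e+15 / 6.8063e+07
= 1.1342e+08 m/s

1.1342e+08


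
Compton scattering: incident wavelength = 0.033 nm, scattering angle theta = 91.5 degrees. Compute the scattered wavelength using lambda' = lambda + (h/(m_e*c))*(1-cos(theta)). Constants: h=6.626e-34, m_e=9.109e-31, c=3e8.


Compton wavelength: h/(m_e*c) = 2.4247e-12 m
d_lambda = 2.4247e-12 * (1 - cos(91.5 deg))
= 2.4247e-12 * 1.026177
= 2.4882e-12 m = 0.002488 nm
lambda' = 0.033 + 0.002488
= 0.035488 nm

0.035488


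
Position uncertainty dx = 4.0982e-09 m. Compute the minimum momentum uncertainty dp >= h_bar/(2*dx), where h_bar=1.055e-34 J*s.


dp = h_bar / (2 * dx)
= 1.055e-34 / (2 * 4.0982e-09)
= 1.055e-34 / 8.1964e-09
= 1.2872e-26 kg*m/s

1.2872e-26


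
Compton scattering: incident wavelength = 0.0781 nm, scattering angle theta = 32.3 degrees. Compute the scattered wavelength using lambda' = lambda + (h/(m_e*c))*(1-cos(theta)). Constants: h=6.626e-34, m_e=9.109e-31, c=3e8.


Compton wavelength: h/(m_e*c) = 2.4247e-12 m
d_lambda = 2.4247e-12 * (1 - cos(32.3 deg))
= 2.4247e-12 * 0.154738
= 3.7519e-13 m = 0.000375 nm
lambda' = 0.0781 + 0.000375
= 0.078475 nm

0.078475


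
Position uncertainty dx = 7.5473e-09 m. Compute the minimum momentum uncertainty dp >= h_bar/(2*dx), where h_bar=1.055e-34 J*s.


dp = h_bar / (2 * dx)
= 1.055e-34 / (2 * 7.5473e-09)
= 1.055e-34 / 1.5095e-08
= 6.9893e-27 kg*m/s

6.9893e-27


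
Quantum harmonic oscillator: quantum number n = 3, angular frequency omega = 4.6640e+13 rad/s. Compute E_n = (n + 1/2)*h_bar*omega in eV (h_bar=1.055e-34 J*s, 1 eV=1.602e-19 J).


E = (n + 1/2) * h_bar * omega
= (3 + 0.5) * 1.055e-34 * 4.6640e+13
= 3.5 * 4.9205e-21
= 1.7222e-20 J
= 0.1075 eV

0.1075


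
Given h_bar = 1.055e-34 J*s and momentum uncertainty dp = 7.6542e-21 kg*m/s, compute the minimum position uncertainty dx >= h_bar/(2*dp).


dx = h_bar / (2 * dp)
= 1.055e-34 / (2 * 7.6542e-21)
= 1.055e-34 / 1.5308e-20
= 6.8916e-15 m

6.8916e-15


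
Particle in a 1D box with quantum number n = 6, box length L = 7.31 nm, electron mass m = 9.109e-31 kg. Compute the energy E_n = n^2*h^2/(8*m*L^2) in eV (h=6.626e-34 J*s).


E = n^2 * h^2 / (8 * m * L^2)
= 6^2 * (6.626e-34)^2 / (8 * 9.109e-31 * (7.31e-9)^2)
= 36 * 4.3904e-67 / (8 * 9.109e-31 * 5.3436e-17)
= 4.0589e-20 J
= 0.2534 eV

0.2534


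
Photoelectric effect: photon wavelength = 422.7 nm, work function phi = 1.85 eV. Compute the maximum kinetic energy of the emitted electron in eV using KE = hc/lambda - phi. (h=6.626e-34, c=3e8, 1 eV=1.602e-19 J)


E_photon = hc / lambda
= (6.626e-34)(3e8) / (422.7e-9)
= 4.7026e-19 J
= 2.9355 eV
KE = E_photon - phi
= 2.9355 - 1.85
= 1.0855 eV

1.0855


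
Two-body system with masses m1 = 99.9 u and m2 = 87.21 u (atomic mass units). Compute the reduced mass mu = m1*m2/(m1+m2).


mu = m1 * m2 / (m1 + m2)
= 99.9 * 87.21 / (99.9 + 87.21)
= 8712.279 / 187.11
= 46.5623 u

46.5623


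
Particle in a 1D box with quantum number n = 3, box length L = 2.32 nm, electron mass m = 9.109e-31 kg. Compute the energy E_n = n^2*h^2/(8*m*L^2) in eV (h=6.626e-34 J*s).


E = n^2 * h^2 / (8 * m * L^2)
= 3^2 * (6.626e-34)^2 / (8 * 9.109e-31 * (2.32e-9)^2)
= 9 * 4.3904e-67 / (8 * 9.109e-31 * 5.3824e-18)
= 1.0074e-19 J
= 0.6288 eV

0.6288


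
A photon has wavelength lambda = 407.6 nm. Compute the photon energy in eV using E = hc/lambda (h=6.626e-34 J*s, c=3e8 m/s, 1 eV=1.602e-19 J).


E = hc / lambda
= (6.626e-34)(3e8) / (407.6e-9)
= 1.9878e-25 / 4.0760e-07
= 4.8768e-19 J
Converting to eV: 4.8768e-19 / 1.602e-19
= 3.0442 eV

3.0442


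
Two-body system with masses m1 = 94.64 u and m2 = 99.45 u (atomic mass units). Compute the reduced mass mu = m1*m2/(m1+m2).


mu = m1 * m2 / (m1 + m2)
= 94.64 * 99.45 / (94.64 + 99.45)
= 9411.948 / 194.09
= 48.4927 u

48.4927


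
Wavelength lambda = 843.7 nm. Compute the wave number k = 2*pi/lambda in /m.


k = 2 * pi / lambda
= 6.2832 / (843.7e-9)
= 6.2832 / 8.4370e-07
= 7.4472e+06 /m

7.4472e+06


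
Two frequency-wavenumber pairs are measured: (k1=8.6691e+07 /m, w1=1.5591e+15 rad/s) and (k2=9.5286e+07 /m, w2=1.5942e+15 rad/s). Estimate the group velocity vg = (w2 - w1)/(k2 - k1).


vg = (w2 - w1) / (k2 - k1)
= (1.5942e+15 - 1.5591e+15) / (9.5286e+07 - 8.6691e+07)
= 3.5100e+13 / 8.5950e+06
= 4.0838e+06 m/s

4.0838e+06


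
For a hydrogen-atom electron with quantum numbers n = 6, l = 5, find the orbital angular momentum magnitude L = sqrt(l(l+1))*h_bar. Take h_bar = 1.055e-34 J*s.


L = sqrt(l*(l+1)) * h_bar
= sqrt(5 * 6) * 1.055e-34
= sqrt(30) * 1.055e-34
= 5.4772 * 1.055e-34
= 5.7785e-34 J*s

5.7785e-34


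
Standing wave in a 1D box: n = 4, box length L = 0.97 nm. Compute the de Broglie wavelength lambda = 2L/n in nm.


lambda = 2L / n
= 2 * 0.97 / 4
= 1.94 / 4
= 0.485 nm

0.485


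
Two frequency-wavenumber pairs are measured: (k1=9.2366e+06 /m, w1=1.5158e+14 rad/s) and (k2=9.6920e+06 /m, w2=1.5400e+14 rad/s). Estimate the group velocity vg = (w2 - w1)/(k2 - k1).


vg = (w2 - w1) / (k2 - k1)
= (1.5400e+14 - 1.5158e+14) / (9.6920e+06 - 9.2366e+06)
= 2.4200e+12 / 4.5540e+05
= 5.3140e+06 m/s

5.3140e+06


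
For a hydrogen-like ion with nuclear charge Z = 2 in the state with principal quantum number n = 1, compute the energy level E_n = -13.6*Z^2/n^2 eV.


E_n = -13.6 * Z^2 / n^2
= -13.6 * 2^2 / 1^2
= -13.6 * 4 / 1
= -54.4 eV

-54.4


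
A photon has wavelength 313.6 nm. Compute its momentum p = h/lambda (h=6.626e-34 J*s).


p = h / lambda
= 6.626e-34 / (313.6e-9)
= 6.626e-34 / 3.1360e-07
= 2.1129e-27 kg*m/s

2.1129e-27


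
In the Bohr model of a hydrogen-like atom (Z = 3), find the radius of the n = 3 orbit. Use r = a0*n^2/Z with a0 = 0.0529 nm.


r = a0 * n^2 / Z
= 0.0529 * 3^2 / 3
= 0.0529 * 9 / 3
= 0.1587 nm

0.1587


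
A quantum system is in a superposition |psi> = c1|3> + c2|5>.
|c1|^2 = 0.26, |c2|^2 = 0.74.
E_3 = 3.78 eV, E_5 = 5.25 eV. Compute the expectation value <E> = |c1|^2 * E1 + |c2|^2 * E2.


<E> = |c1|^2 * E1 + |c2|^2 * E2
= 0.26 * 3.78 + 0.74 * 5.25
= 0.9828 + 3.885
= 4.8678 eV

4.8678


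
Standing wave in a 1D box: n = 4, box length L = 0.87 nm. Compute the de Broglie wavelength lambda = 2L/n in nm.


lambda = 2L / n
= 2 * 0.87 / 4
= 1.74 / 4
= 0.435 nm

0.435


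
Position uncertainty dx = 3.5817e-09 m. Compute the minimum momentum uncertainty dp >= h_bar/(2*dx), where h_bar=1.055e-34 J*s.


dp = h_bar / (2 * dx)
= 1.055e-34 / (2 * 3.5817e-09)
= 1.055e-34 / 7.1634e-09
= 1.4728e-26 kg*m/s

1.4728e-26


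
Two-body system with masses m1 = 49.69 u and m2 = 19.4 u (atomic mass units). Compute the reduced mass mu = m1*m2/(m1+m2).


mu = m1 * m2 / (m1 + m2)
= 49.69 * 19.4 / (49.69 + 19.4)
= 963.986 / 69.09
= 13.9526 u

13.9526


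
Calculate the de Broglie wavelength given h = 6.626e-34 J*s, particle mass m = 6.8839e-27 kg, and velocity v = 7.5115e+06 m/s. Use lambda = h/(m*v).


lambda = h / (m * v)
= 6.626e-34 / (6.8839e-27 * 7.5115e+06)
= 6.626e-34 / 5.1708e-20
= 1.2814e-14 m

1.2814e-14


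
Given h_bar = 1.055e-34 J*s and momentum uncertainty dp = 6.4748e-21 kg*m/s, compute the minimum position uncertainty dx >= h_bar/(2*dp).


dx = h_bar / (2 * dp)
= 1.055e-34 / (2 * 6.4748e-21)
= 1.055e-34 / 1.2950e-20
= 8.1470e-15 m

8.1470e-15


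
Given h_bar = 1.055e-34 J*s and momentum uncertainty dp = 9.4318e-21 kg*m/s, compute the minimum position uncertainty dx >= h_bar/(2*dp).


dx = h_bar / (2 * dp)
= 1.055e-34 / (2 * 9.4318e-21)
= 1.055e-34 / 1.8864e-20
= 5.5928e-15 m

5.5928e-15


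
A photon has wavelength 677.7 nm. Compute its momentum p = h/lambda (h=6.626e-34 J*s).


p = h / lambda
= 6.626e-34 / (677.7e-9)
= 6.626e-34 / 6.7770e-07
= 9.7772e-28 kg*m/s

9.7772e-28


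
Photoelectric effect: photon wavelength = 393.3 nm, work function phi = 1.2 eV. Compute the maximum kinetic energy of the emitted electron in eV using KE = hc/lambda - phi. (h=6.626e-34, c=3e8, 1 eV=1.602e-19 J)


E_photon = hc / lambda
= (6.626e-34)(3e8) / (393.3e-9)
= 5.0542e-19 J
= 3.1549 eV
KE = E_photon - phi
= 3.1549 - 1.2
= 1.9549 eV

1.9549


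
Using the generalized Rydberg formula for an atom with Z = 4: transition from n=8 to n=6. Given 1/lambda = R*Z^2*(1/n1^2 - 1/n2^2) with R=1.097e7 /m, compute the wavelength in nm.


1/lambda = R * Z^2 * (1/n1^2 - 1/n2^2)
= 1.097e7 * 4^2 * (1/6^2 - 1/8^2)
= 1.097e7 * 16 * (0.027778 - 0.015625)
= 2.1331e+06 /m
lambda = 1 / 2.1331e+06
= 468.811 nm

468.811


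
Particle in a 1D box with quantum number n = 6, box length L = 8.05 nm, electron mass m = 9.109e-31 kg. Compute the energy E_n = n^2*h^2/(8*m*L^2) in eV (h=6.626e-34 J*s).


E = n^2 * h^2 / (8 * m * L^2)
= 6^2 * (6.626e-34)^2 / (8 * 9.109e-31 * (8.05e-9)^2)
= 36 * 4.3904e-67 / (8 * 9.109e-31 * 6.4803e-17)
= 3.3470e-20 J
= 0.2089 eV

0.2089


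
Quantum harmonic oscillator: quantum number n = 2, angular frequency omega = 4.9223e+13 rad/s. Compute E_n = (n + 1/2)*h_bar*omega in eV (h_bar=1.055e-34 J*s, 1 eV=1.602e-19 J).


E = (n + 1/2) * h_bar * omega
= (2 + 0.5) * 1.055e-34 * 4.9223e+13
= 2.5 * 5.1930e-21
= 1.2983e-20 J
= 0.081 eV

0.081


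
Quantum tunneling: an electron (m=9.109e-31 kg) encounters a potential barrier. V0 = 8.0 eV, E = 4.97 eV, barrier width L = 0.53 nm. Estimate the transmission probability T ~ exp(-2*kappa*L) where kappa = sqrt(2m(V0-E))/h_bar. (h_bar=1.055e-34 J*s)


V0 - E = 3.03 eV = 4.8541e-19 J
kappa = sqrt(2 * m * (V0-E)) / h_bar
= sqrt(2 * 9.109e-31 * 4.8541e-19) / 1.055e-34
= 8.9135e+09 /m
2*kappa*L = 2 * 8.9135e+09 * 0.53e-9
= 9.4484
T = exp(-9.4484) = 7.881891e-05

7.881891e-05


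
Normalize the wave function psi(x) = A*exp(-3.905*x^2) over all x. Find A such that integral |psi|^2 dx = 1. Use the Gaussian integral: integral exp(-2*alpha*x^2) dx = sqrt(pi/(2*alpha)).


integral |psi|^2 dx = A^2 * sqrt(pi/(2*alpha)) = 1
A^2 = sqrt(2*alpha/pi)
= sqrt(2 * 3.905 / pi)
= 1.576705
A = sqrt(1.576705)
= 1.2557

1.2557


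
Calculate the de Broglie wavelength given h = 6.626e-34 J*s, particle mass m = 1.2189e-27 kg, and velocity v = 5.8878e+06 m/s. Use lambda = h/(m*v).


lambda = h / (m * v)
= 6.626e-34 / (1.2189e-27 * 5.8878e+06)
= 6.626e-34 / 7.1766e-21
= 9.2327e-14 m

9.2327e-14


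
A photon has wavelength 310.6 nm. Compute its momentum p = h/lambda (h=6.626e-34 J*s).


p = h / lambda
= 6.626e-34 / (310.6e-9)
= 6.626e-34 / 3.1060e-07
= 2.1333e-27 kg*m/s

2.1333e-27


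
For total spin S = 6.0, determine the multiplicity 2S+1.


Spin multiplicity = 2S + 1
= 2 * 6.0 + 1
= 12.0 + 1
= 13

13


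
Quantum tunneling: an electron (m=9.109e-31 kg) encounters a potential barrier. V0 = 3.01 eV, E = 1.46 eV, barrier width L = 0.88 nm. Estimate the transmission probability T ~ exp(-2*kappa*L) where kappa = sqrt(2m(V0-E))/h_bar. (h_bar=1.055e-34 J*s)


V0 - E = 1.55 eV = 2.4831e-19 J
kappa = sqrt(2 * m * (V0-E)) / h_bar
= sqrt(2 * 9.109e-31 * 2.4831e-19) / 1.055e-34
= 6.3752e+09 /m
2*kappa*L = 2 * 6.3752e+09 * 0.88e-9
= 11.2204
T = exp(-11.2204) = 1.339830e-05

1.339830e-05


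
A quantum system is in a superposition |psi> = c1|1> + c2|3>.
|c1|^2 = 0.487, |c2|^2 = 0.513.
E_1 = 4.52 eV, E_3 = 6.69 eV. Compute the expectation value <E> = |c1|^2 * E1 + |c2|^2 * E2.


<E> = |c1|^2 * E1 + |c2|^2 * E2
= 0.487 * 4.52 + 0.513 * 6.69
= 2.2012 + 3.432
= 5.6332 eV

5.6332


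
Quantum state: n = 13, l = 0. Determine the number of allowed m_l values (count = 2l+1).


m_l ranges from -l to +l in integer steps
So m_l goes from -0 to +0
Count = 2l + 1 = 2*0 + 1
= 1

1


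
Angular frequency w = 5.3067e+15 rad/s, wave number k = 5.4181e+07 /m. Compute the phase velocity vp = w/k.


vp = w / k
= 5.3067e+15 / 5.4181e+07
= 9.7944e+07 m/s

9.7944e+07


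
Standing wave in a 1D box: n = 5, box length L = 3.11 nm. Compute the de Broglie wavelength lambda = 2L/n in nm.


lambda = 2L / n
= 2 * 3.11 / 5
= 6.22 / 5
= 1.244 nm

1.244


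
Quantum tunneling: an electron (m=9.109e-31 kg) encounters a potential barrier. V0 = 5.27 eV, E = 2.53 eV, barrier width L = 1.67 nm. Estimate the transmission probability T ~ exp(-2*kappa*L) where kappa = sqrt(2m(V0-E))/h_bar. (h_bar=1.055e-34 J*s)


V0 - E = 2.74 eV = 4.3895e-19 J
kappa = sqrt(2 * m * (V0-E)) / h_bar
= sqrt(2 * 9.109e-31 * 4.3895e-19) / 1.055e-34
= 8.4763e+09 /m
2*kappa*L = 2 * 8.4763e+09 * 1.67e-9
= 28.3107
T = exp(-28.3107) = 5.067703e-13

5.067703e-13


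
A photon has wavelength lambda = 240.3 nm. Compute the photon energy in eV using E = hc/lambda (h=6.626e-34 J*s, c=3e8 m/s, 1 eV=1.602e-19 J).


E = hc / lambda
= (6.626e-34)(3e8) / (240.3e-9)
= 1.9878e-25 / 2.4030e-07
= 8.2722e-19 J
Converting to eV: 8.2722e-19 / 1.602e-19
= 5.1636 eV

5.1636


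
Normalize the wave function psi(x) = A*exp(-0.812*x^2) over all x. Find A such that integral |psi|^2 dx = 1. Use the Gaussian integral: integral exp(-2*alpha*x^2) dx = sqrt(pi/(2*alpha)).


integral |psi|^2 dx = A^2 * sqrt(pi/(2*alpha)) = 1
A^2 = sqrt(2*alpha/pi)
= sqrt(2 * 0.812 / pi)
= 0.718982
A = sqrt(0.718982)
= 0.8479

0.8479


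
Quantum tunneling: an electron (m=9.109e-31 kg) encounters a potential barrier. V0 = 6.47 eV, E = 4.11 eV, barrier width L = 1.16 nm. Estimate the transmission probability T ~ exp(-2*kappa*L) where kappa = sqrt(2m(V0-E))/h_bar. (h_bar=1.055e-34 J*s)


V0 - E = 2.36 eV = 3.7807e-19 J
kappa = sqrt(2 * m * (V0-E)) / h_bar
= sqrt(2 * 9.109e-31 * 3.7807e-19) / 1.055e-34
= 7.8666e+09 /m
2*kappa*L = 2 * 7.8666e+09 * 1.16e-9
= 18.2504
T = exp(-18.2504) = 1.185601e-08

1.185601e-08


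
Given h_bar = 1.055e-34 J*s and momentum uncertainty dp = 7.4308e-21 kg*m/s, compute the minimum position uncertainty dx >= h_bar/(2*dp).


dx = h_bar / (2 * dp)
= 1.055e-34 / (2 * 7.4308e-21)
= 1.055e-34 / 1.4862e-20
= 7.0988e-15 m

7.0988e-15


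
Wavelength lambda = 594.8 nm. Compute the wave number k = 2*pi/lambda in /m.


k = 2 * pi / lambda
= 6.2832 / (594.8e-9)
= 6.2832 / 5.9480e-07
= 1.0564e+07 /m

1.0564e+07


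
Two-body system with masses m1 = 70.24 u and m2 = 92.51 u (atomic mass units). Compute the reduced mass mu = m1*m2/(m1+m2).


mu = m1 * m2 / (m1 + m2)
= 70.24 * 92.51 / (70.24 + 92.51)
= 6497.9024 / 162.75
= 39.9257 u

39.9257


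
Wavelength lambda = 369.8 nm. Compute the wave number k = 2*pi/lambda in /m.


k = 2 * pi / lambda
= 6.2832 / (369.8e-9)
= 6.2832 / 3.6980e-07
= 1.6991e+07 /m

1.6991e+07


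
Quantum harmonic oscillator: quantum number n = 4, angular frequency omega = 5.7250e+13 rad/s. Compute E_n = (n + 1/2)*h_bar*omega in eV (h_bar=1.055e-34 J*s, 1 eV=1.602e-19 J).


E = (n + 1/2) * h_bar * omega
= (4 + 0.5) * 1.055e-34 * 5.7250e+13
= 4.5 * 6.0399e-21
= 2.7179e-20 J
= 0.1697 eV

0.1697


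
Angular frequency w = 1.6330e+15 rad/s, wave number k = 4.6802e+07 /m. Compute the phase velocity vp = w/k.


vp = w / k
= 1.6330e+15 / 4.6802e+07
= 3.4892e+07 m/s

3.4892e+07


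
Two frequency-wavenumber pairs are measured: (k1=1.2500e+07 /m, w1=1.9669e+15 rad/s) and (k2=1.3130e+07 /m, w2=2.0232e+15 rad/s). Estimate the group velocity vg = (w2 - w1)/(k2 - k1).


vg = (w2 - w1) / (k2 - k1)
= (2.0232e+15 - 1.9669e+15) / (1.3130e+07 - 1.2500e+07)
= 5.6300e+13 / 6.3000e+05
= 8.9365e+07 m/s

8.9365e+07


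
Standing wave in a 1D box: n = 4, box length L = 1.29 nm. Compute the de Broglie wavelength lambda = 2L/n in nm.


lambda = 2L / n
= 2 * 1.29 / 4
= 2.58 / 4
= 0.645 nm

0.645


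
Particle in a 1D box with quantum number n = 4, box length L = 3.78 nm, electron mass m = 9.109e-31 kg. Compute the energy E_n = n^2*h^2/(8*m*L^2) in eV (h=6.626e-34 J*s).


E = n^2 * h^2 / (8 * m * L^2)
= 4^2 * (6.626e-34)^2 / (8 * 9.109e-31 * (3.78e-9)^2)
= 16 * 4.3904e-67 / (8 * 9.109e-31 * 1.4288e-17)
= 6.7465e-20 J
= 0.4211 eV

0.4211


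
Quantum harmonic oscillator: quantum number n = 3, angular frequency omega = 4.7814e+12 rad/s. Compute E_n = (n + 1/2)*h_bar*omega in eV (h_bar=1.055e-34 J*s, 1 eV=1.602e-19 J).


E = (n + 1/2) * h_bar * omega
= (3 + 0.5) * 1.055e-34 * 4.7814e+12
= 3.5 * 5.0444e-22
= 1.7655e-21 J
= 0.011 eV

0.011


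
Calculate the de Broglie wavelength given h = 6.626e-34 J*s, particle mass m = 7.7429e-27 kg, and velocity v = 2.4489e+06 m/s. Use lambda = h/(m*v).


lambda = h / (m * v)
= 6.626e-34 / (7.7429e-27 * 2.4489e+06)
= 6.626e-34 / 1.8962e-20
= 3.4944e-14 m

3.4944e-14


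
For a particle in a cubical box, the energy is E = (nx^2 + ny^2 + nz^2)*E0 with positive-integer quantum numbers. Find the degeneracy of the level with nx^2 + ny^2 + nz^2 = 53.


Enumerate all (nx, ny, nz) with nx^2 + ny^2 + nz^2 = 53:
(1,4,6)
(1,6,4)
(4,1,6)
(4,6,1)
(6,1,4)
(6,4,1)
Total degeneracy = 6

6


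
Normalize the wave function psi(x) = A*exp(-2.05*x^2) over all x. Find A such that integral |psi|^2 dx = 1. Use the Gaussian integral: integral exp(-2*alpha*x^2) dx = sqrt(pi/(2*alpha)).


integral |psi|^2 dx = A^2 * sqrt(pi/(2*alpha)) = 1
A^2 = sqrt(2*alpha/pi)
= sqrt(2 * 2.05 / pi)
= 1.142397
A = sqrt(1.142397)
= 1.0688

1.0688


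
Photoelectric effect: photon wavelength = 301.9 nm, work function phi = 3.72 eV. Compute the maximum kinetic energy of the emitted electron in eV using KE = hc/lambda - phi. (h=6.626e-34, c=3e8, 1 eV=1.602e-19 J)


E_photon = hc / lambda
= (6.626e-34)(3e8) / (301.9e-9)
= 6.5843e-19 J
= 4.11 eV
KE = E_photon - phi
= 4.11 - 3.72
= 0.39 eV

0.39


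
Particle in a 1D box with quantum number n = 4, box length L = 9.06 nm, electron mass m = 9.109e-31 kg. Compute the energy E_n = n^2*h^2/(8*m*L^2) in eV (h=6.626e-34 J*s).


E = n^2 * h^2 / (8 * m * L^2)
= 4^2 * (6.626e-34)^2 / (8 * 9.109e-31 * (9.06e-9)^2)
= 16 * 4.3904e-67 / (8 * 9.109e-31 * 8.2084e-17)
= 1.1744e-20 J
= 0.0733 eV

0.0733


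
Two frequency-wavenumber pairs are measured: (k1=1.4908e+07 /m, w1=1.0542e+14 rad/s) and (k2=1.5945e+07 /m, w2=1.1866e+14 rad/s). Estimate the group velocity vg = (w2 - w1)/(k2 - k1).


vg = (w2 - w1) / (k2 - k1)
= (1.1866e+14 - 1.0542e+14) / (1.5945e+07 - 1.4908e+07)
= 1.3240e+13 / 1.0370e+06
= 1.2768e+07 m/s

1.2768e+07


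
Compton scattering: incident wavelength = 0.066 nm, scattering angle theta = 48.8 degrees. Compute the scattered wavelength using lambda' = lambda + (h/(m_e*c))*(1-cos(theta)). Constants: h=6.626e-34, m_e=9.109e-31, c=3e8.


Compton wavelength: h/(m_e*c) = 2.4247e-12 m
d_lambda = 2.4247e-12 * (1 - cos(48.8 deg))
= 2.4247e-12 * 0.341311
= 8.2758e-13 m = 0.000828 nm
lambda' = 0.066 + 0.000828
= 0.066828 nm

0.066828


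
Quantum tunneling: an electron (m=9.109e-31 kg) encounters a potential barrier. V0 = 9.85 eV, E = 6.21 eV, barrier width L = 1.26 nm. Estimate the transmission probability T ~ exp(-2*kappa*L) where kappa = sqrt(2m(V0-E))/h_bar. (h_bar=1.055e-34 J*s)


V0 - E = 3.64 eV = 5.8313e-19 J
kappa = sqrt(2 * m * (V0-E)) / h_bar
= sqrt(2 * 9.109e-31 * 5.8313e-19) / 1.055e-34
= 9.7697e+09 /m
2*kappa*L = 2 * 9.7697e+09 * 1.26e-9
= 24.6196
T = exp(-24.6196) = 2.031696e-11

2.031696e-11


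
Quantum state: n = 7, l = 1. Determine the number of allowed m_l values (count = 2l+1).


m_l ranges from -l to +l in integer steps
So m_l goes from -1 to +1
Count = 2l + 1 = 2*1 + 1
= 3

3


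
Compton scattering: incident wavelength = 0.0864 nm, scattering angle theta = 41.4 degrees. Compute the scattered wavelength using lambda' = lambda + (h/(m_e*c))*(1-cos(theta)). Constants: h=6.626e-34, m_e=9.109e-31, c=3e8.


Compton wavelength: h/(m_e*c) = 2.4247e-12 m
d_lambda = 2.4247e-12 * (1 - cos(41.4 deg))
= 2.4247e-12 * 0.249889
= 6.0591e-13 m = 0.000606 nm
lambda' = 0.0864 + 0.000606
= 0.087006 nm

0.087006


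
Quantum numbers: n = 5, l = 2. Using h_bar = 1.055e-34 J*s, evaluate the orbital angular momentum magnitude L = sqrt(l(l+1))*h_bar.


L = sqrt(l*(l+1)) * h_bar
= sqrt(2 * 3) * 1.055e-34
= sqrt(6) * 1.055e-34
= 2.4495 * 1.055e-34
= 2.5842e-34 J*s

2.5842e-34


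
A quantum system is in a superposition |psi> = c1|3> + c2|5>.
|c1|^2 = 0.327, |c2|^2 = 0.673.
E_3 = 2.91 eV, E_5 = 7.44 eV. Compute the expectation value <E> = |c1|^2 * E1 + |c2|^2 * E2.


<E> = |c1|^2 * E1 + |c2|^2 * E2
= 0.327 * 2.91 + 0.673 * 7.44
= 0.9516 + 5.0071
= 5.9587 eV

5.9587


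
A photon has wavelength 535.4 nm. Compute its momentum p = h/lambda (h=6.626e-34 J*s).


p = h / lambda
= 6.626e-34 / (535.4e-9)
= 6.626e-34 / 5.3540e-07
= 1.2376e-27 kg*m/s

1.2376e-27


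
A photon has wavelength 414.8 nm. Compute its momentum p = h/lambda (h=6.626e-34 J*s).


p = h / lambda
= 6.626e-34 / (414.8e-9)
= 6.626e-34 / 4.1480e-07
= 1.5974e-27 kg*m/s

1.5974e-27


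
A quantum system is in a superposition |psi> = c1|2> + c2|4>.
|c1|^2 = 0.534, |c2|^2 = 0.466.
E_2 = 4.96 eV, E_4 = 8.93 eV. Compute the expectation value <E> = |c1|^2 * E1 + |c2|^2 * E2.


<E> = |c1|^2 * E1 + |c2|^2 * E2
= 0.534 * 4.96 + 0.466 * 8.93
= 2.6486 + 4.1614
= 6.81 eV

6.81


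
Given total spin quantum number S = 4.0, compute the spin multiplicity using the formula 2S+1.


Spin multiplicity = 2S + 1
= 2 * 4.0 + 1
= 8.0 + 1
= 9

9


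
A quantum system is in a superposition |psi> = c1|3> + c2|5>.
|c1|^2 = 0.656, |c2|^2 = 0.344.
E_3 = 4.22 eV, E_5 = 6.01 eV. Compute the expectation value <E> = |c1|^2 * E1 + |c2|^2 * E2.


<E> = |c1|^2 * E1 + |c2|^2 * E2
= 0.656 * 4.22 + 0.344 * 6.01
= 2.7683 + 2.0674
= 4.8358 eV

4.8358


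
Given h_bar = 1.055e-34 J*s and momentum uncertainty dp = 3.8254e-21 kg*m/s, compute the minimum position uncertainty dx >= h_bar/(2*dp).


dx = h_bar / (2 * dp)
= 1.055e-34 / (2 * 3.8254e-21)
= 1.055e-34 / 7.6508e-21
= 1.3789e-14 m

1.3789e-14


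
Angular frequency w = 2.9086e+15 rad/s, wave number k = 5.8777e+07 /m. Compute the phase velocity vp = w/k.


vp = w / k
= 2.9086e+15 / 5.8777e+07
= 4.9485e+07 m/s

4.9485e+07


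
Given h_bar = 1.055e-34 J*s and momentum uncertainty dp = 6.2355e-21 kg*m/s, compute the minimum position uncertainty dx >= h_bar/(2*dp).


dx = h_bar / (2 * dp)
= 1.055e-34 / (2 * 6.2355e-21)
= 1.055e-34 / 1.2471e-20
= 8.4596e-15 m

8.4596e-15


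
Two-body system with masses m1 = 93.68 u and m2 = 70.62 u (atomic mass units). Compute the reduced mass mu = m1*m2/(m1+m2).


mu = m1 * m2 / (m1 + m2)
= 93.68 * 70.62 / (93.68 + 70.62)
= 6615.6816 / 164.3
= 40.2659 u

40.2659


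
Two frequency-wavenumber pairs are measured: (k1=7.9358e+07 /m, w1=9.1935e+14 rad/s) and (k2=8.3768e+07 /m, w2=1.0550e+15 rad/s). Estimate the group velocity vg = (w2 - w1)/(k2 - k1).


vg = (w2 - w1) / (k2 - k1)
= (1.0550e+15 - 9.1935e+14) / (8.3768e+07 - 7.9358e+07)
= 1.3565e+14 / 4.4100e+06
= 3.0760e+07 m/s

3.0760e+07


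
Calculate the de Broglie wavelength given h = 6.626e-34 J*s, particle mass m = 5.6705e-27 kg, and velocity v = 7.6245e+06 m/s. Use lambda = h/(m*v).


lambda = h / (m * v)
= 6.626e-34 / (5.6705e-27 * 7.6245e+06)
= 6.626e-34 / 4.3235e-20
= 1.5326e-14 m

1.5326e-14


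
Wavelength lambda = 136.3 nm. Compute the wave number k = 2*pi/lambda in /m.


k = 2 * pi / lambda
= 6.2832 / (136.3e-9)
= 6.2832 / 1.3630e-07
= 4.6098e+07 /m

4.6098e+07


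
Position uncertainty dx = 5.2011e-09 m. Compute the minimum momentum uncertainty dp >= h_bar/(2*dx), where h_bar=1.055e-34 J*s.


dp = h_bar / (2 * dx)
= 1.055e-34 / (2 * 5.2011e-09)
= 1.055e-34 / 1.0402e-08
= 1.0142e-26 kg*m/s

1.0142e-26


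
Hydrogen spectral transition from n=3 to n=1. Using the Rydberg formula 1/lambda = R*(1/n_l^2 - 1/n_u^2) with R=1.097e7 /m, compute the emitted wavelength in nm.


1/lambda = R * (1/n_l^2 - 1/n_u^2)
= 1.097e7 * (1/1^2 - 1/3^2)
= 1.097e7 * (1.0 - 0.111111)
= 1.097e7 * 0.888889
= 9.7511e+06 /m
lambda = 1 / 9.7511e+06 = 102.5524 nm

102.5524


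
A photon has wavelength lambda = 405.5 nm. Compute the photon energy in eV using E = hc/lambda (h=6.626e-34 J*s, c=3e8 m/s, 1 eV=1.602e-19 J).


E = hc / lambda
= (6.626e-34)(3e8) / (405.5e-9)
= 1.9878e-25 / 4.0550e-07
= 4.9021e-19 J
Converting to eV: 4.9021e-19 / 1.602e-19
= 3.06 eV

3.06


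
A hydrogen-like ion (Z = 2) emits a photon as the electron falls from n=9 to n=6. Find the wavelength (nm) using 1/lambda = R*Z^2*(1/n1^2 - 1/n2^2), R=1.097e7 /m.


1/lambda = R * Z^2 * (1/n1^2 - 1/n2^2)
= 1.097e7 * 2^2 * (1/6^2 - 1/9^2)
= 1.097e7 * 4 * (0.027778 - 0.012346)
= 6.7716e+05 /m
lambda = 1 / 6.7716e+05
= 1476.7548 nm

1476.7548


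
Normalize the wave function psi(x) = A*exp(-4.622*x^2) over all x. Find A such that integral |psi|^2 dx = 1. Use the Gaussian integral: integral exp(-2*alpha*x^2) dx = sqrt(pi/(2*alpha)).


integral |psi|^2 dx = A^2 * sqrt(pi/(2*alpha)) = 1
A^2 = sqrt(2*alpha/pi)
= sqrt(2 * 4.622 / pi)
= 1.715359
A = sqrt(1.715359)
= 1.3097

1.3097


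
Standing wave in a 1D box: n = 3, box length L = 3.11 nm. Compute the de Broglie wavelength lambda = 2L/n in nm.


lambda = 2L / n
= 2 * 3.11 / 3
= 6.22 / 3
= 2.0733 nm

2.0733


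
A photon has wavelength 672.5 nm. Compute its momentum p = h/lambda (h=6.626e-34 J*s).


p = h / lambda
= 6.626e-34 / (672.5e-9)
= 6.626e-34 / 6.7250e-07
= 9.8528e-28 kg*m/s

9.8528e-28


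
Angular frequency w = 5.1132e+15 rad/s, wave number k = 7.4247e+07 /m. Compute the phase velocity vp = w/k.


vp = w / k
= 5.1132e+15 / 7.4247e+07
= 6.8867e+07 m/s

6.8867e+07


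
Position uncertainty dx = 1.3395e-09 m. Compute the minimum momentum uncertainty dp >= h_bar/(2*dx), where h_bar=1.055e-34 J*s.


dp = h_bar / (2 * dx)
= 1.055e-34 / (2 * 1.3395e-09)
= 1.055e-34 / 2.6790e-09
= 3.9380e-26 kg*m/s

3.9380e-26
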